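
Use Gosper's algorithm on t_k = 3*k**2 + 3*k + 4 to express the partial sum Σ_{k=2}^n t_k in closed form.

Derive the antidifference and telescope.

S(n) = n**3 + 3*n**2 + 6*n - 10

t_(k+1)/t_k = (3*k**2 + 9*k + 10)/(3*k**2 + 3*k + 4).
Take A(k)=1, B(k)=1, C(k)=k**2 + k + 4/3.
Solve (1)·f(k+1) − (1)·f(k) = k**2 + k + 4/3.
deg f ≤ 3 (via 0,0,2).
A polynomial solution: f(k) = k*(k**2 + 3)/3.
So s_k = (B(k−1)f/C)·t_k = (k*(k**2 + 3)/(3*k**2 + 3*k + 4))·t_k = k*(k**2 + 3).
s_(k+1) − s_k = 3*k**2 + 3*k + 4 = t_k.
Evaluate: s_(n+1) = n**3 + 3*n**2 + 6*n + 4; subtract s_(2) = 14 ⇒ S(n) = n**3 + 3*n**2 + 6*n - 10.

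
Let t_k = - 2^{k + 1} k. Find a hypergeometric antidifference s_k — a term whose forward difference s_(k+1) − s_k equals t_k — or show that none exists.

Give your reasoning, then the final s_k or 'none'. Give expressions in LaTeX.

Ratio r(k) = 2 + 2/k.
Gosper form: A/B · C(k+1)/C(k) with A=2, B=1, C=k.
Solve (2)·f(k+1) − (1)·f(k) = k.
From deg A=0, deg B=0, deg C=1: d=1.
Solve for f: f(k) = k - 2 (degree 1 ≤ 1).
R(k) = B(k−1)·f(k)/C(k) = (k - 2)/k; s_k = R·t_k = 2**(k + 1)*(2 - k).
Verify: -2**(k + 1)*k matches t_k.

s_k = 2^{k + 1} \left(2 - k\right)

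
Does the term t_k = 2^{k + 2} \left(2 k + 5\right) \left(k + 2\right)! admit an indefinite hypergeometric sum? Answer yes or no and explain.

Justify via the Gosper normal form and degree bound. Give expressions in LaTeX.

Ratio r(k) = 2*(k + 3)*(2*k + 7)/(2*k + 5).
So A=2*k + 6 and B=1, with C=k + 5/2.
Key eq: (2*k + 6)·f(k+1) = (1)·f(k) + (k + 5/2).
From deg A=1, deg B=0, deg C=1: d=0.
Coefficient equations give f(k) = 1/2.
So s_k = (B(k−1)f/C)·t_k = (1/(2*k + 5))·t_k = 2**(k + 2)*factorial(k + 2).
Δs = 2**(k + 2)*(2*k + 5)*factorial(k + 2), as required.

Yes. s_k = 2^{k + 2} \left(k + 2\right)!.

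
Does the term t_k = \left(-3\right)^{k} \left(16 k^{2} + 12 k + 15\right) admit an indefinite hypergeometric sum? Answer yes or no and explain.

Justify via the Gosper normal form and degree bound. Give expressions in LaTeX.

Yes. s_k = \left(-3\right)^{k} \left(- 4 k^{2} + 3 k - 3\right).

Step 1: r(k) = 3*(-16*k**2 - 44*k - 43)/(16*k**2 + 12*k + 15).
So A=-3 and B=1, with C=k**2 + 3*k/4 + 15/16.
f must satisfy (-3)·f(k+1) − (1)·f(k) = k**2 + 3*k/4 + 15/16.
deg f ≤ 2 (via 0,0,2).
Solving with deg f ≤ 2: f(k) = -(4*k**2 - 3*k + 3)/16.
Get s_k = R·t_k = (-3)**k*(-4*k**2 + 3*k - 3) with R(k) = B(k−1)f(k)/C(k) = -(4*k**2 - 3*k + 3)/(16*k**2 + 12*k + 15).
Verify: (-3)**k*(16*k**2 + 12*k + 15) matches t_k.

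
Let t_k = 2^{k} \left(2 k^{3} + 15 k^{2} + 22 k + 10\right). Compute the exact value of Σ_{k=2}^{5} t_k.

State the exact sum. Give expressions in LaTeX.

Ratio r(k) = 2*(2*k**3 + 21*k**2 + 58*k + 49)/(2*k**3 + 15*k**2 + 22*k + 10).
Take A(k)=2, B(k)=1, C(k)=k**3 + 15*k**2/2 + 11*k + 5.
Set up (2)·f(k+1) − (1)·f(k) − (k**3 + 15*k**2/2 + 11*k + 5) = 0.
d = 3 from the (0,0,3) case.
Solve for f: f(k) = (2*k**3 + 3*k**2 - 2*k + 4)/2 (degree 3 ≤ 3).
Then R = B(k−1)f/C = (2*k**3 + 3*k**2 - 2*k + 4)/(2*k**3 + 15*k**2 + 22*k + 10), so s_k = R(k)·t_k = 2**k*(2*k**3 + 3*k**2 - 2*k + 4).
s_(k+1) − s_k = 2**k*(2*k**3 + 15*k**2 + 22*k + 10) = t_k.
Σ_(k=2)^(5) t_k = s_(6) − s_(2) = 34048 − (112) = 33936.

Σ = 33936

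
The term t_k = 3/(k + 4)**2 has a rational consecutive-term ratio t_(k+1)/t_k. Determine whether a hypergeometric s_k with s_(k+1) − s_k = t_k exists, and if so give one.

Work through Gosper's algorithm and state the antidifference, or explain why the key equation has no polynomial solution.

none (Gosper's algorithm certifies no s_k)

Compute t_(k+1)/t_k: get (k + 4)**2/(k + 5)**2.
Gosper form: A/B · C(k+1)/C(k) with A=k**2 + 8*k + 16, B=k**2 + 10*k + 25, C=1.
Key eq: (k**2 + 8*k + 16)·f(k+1) = (k**2 + 8*k + 16)·f(k) + (1).
Bound: deg f ≤ 0.
f = c0 ⇒ A·f(k+1) − B(k−1)·f(k) − C = -1. The system {-1 = 0} is inconsistent; no antidifference.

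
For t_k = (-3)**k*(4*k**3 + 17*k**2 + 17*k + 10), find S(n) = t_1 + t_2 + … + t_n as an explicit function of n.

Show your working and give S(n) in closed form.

S(n) = 3*(-3)**n*n**3 + 15*(-3)**n*n**2 + 18*(-3)**n*n + 9*(-3)**n - 9

Compute t_(k+1)/t_k: get 3*(-4*k**3 - 29*k**2 - 63*k - 48)/(4*k**3 + 17*k**2 + 17*k + 10).
Gosper form: A/B · C(k+1)/C(k) with A=-3, B=1, C=k**3 + 17*k**2/4 + 17*k/4 + 5/2.
Set up (-3)·f(k+1) − (1)·f(k) − (k**3 + 17*k**2/4 + 17*k/4 + 5/2) = 0.
From deg A=0, deg B=0, deg C=3: d=3.
Solving with deg f ≤ 3: f(k) = -(k**3 + 2*k**2 - k + 1)/4.
Certificate R = B(k−1)f/C = -(k**3 + 2*k**2 - k + 1)/(4*k**3 + 17*k**2 + 17*k + 10) gives s_k = (-3)**k*(-k**3 - 2*k**2 + k - 1).
Check: Δs_k = (-3)**k*(4*k**3 + 17*k**2 + 17*k + 10). ✓
s_(n+1) = 3*(-3)**n*(n**3 + 5*n**2 + 6*n + 3) and s_(1) = 9, so S(n) = 3*(-3)**n*n**3 + 15*(-3)**n*n**2 + 18*(-3)**n*n + 9*(-3)**n - 9.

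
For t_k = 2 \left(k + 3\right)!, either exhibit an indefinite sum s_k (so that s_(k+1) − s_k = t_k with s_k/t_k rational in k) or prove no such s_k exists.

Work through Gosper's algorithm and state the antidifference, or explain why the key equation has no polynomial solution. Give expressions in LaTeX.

none (Gosper's algorithm certifies no s_k)

t_(k+1)/t_k = k + 4.
Take A(k)=k + 4, B(k)=1, C(k)=1.
Key eq: (k + 4)·f(k+1) = (1)·f(k) + (1).
From deg A=1, deg B=0, deg C=0: d=-1.
deg f ≤ -1 is impossible — no certificate.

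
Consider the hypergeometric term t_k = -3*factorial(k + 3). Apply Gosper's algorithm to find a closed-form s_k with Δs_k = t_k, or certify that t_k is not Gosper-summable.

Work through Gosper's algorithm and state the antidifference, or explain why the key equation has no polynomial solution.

none (Gosper's algorithm certifies no s_k)

Compute t_(k+1)/t_k: get k + 4.
Gosper form: A/B · C(k+1)/C(k) with A=k + 4, B=1, C=1.
f must satisfy (k + 4)·f(k+1) − (1)·f(k) = 1.
Degrees (1,0,0) ⇒ d ≤ -1.
Bound -1 < 0, so the key equation has no polynomial solution.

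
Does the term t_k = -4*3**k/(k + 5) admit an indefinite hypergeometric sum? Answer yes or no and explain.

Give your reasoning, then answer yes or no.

No — t_k has no hypergeometric antidifference.

r(k) = 3*(k + 5)/(k + 6) after simplifying.
Normal form (A,B,C) = (3*k + 15, k + 6, 1).
Key eq: (3*k + 15)·f(k+1) = (k + 5)·f(k) + (1).
deg f ≤ -1 (via 1,1,0).
Bound -1 < 0, so the key equation has no polynomial solution.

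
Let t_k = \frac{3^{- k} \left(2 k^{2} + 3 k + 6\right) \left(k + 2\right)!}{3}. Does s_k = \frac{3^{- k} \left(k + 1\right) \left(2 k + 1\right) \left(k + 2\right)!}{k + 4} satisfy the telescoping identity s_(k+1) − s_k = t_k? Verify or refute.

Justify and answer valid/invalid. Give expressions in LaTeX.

Invalid: residual - \frac{3^{- k} \left(2 k^{3} + 11 k^{2} + 12 k + 21\right) \left(k + 2\right)!}{\left(k + 4\right) \left(k + 5\right)} ≠ 0.

s_(k+1) = (k + 2)*(2*k + 3)*factorial(k + 3)/(3*3**k*(k + 5))
s_(k+1) − s_k = (2*k**4 + 15*k**3 + 40*k**2 + 78*k + 57)*factorial(k + 2)/(3*3**k*(k + 4)*(k + 5))
(s_(k+1) − s_k) − t_k = -(2*k**3 + 11*k**2 + 12*k + 21)*factorial(k + 2)/(3**k*(k + 4)*(k + 5))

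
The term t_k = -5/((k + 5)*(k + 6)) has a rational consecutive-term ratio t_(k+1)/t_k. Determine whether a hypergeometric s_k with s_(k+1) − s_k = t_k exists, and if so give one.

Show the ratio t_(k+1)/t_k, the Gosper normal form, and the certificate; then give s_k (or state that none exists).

The ratio is (k + 5)/(k + 7).
So A=k + 5 and B=k + 7, with C=1.
Key eq: (k + 5)·f(k+1) = (k + 6)·f(k) + (1).
Bound: deg f ≤ 1.
Solving with deg f ≤ 1: f(k) = k/5.
Get s_k = R·t_k = -k/(k + 5) with R(k) = B(k−1)f(k)/C(k) = k*(k + 6)/5.
Check: Δs_k = -5/(k**2 + 11*k + 30). ✓

s_k = -k/(k + 5)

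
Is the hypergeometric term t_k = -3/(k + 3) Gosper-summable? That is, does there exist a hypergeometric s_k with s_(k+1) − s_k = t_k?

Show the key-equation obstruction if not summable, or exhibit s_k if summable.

No — the linear system for f has no solution.

Ratio r(k) = (k + 3)/(k + 4).
Normal form (A,B,C) = (k + 3, k + 4, 1).
f must satisfy (k + 3)·f(k+1) − (k + 3)·f(k) = 1.
From deg A=1, deg B=1, deg C=0: d=0.
f = c0 ⇒ A·f(k+1) − B(k−1)·f(k) − C = -1. The system {-1 = 0} is inconsistent; no antidifference.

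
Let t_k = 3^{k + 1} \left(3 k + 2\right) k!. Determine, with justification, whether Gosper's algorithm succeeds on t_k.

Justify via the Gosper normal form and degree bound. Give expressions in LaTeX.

Yes. s_k = 3^{k + 1} k!.

The ratio is 3*(k + 1)*(3*k + 5)/(3*k + 2).
So A=3*k + 3 and B=1, with C=k + 2/3.
Key eq: (3*k + 3)·f(k+1) = (1)·f(k) + (k + 2/3).
Degrees (1,0,1) ⇒ d ≤ 0.
Match coefficients ⇒ f(k) = 1/3.
Get s_k = R·t_k = 3**(k + 1)*factorial(k) with R(k) = B(k−1)f(k)/C(k) = 1/(3*k + 2).
Verify: 3**(k + 1)*(3*k + 2)*factorial(k) matches t_k.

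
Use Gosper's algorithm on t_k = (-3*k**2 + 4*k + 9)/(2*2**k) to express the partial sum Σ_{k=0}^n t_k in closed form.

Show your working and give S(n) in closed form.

S(n) = 2**(-n - 1)*(2**(n + 3) + 3*n**2 + 8*n + 1)

r(k) = (3*k**2 + 2*k - 10)/(2*(3*k**2 - 4*k - 9)) after simplifying.
Gosper form: A/B · C(k+1)/C(k) with A=1/2, B=1, C=k**2 - 4*k/3 - 3.
Set up (1/2)·f(k+1) − (1)·f(k) − (k**2 - 4*k/3 - 3) = 0.
Degrees (0,0,2) ⇒ d ≤ 2.
Match coefficients ⇒ f(k) = -2*(3*k**2 + 2*k - 4)/3.
So s_k = (B(k−1)f/C)·t_k = (-2*(3*k**2 + 2*k - 4)/(3*k**2 - 4*k - 9))·t_k = (3*k**2 + 2*k - 4)/2**k.
s_(k+1) − s_k = (-3*k**2 + 4*k + 9)/(2*2**k) = t_k.
Σ_(k=0)^n t_k = s_(n+1) − s_(0) = (2**(-n - 1)*(3*n**2 + 8*n + 1)) − (-4), i.e. 2**(-n - 1)*(2**(n + 3) + 3*n**2 + 8*n + 1).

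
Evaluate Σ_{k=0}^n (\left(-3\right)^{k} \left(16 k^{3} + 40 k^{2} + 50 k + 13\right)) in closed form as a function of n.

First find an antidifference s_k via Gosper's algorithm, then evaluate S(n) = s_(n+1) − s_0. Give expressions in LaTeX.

S(n) = 12 \left(-3\right)^{n} n^{3} + 39 \left(-3\right)^{n} n^{2} + 48 \left(-3\right)^{n} n + 15 \left(-3\right)^{n} - 2

Compute t_(k+1)/t_k: get 3*(-16*k**3 - 88*k**2 - 178*k - 119)/(16*k**3 + 40*k**2 + 50*k + 13).
Normal form (A,B,C) = (-3, 1, k**3 + 5*k**2/2 + 25*k/8 + 13/16).
Key eq: (-3)·f(k+1) = (1)·f(k) + (k**3 + 5*k**2/2 + 25*k/8 + 13/16).
Bound: deg f ≤ 3.
Solve for f: f(k) = -(4*k**3 + k**2 + 2*k - 2)/16 (degree 3 ≤ 3).
So s_k = (B(k−1)f/C)·t_k = (-(4*k**3 + k**2 + 2*k - 2)/(16*k**3 + 40*k**2 + 50*k + 13))·t_k = (-3)**k*(-4*k**3 - k**2 - 2*k + 2).
Check: Δs_k = (-3)**k*(16*k**3 + 40*k**2 + 50*k + 13). ✓
Evaluate: s_(n+1) = 3*(-3)**n*(4*n**3 + 13*n**2 + 16*n + 5); subtract s_(0) = 2 ⇒ S(n) = 12*(-3)**n*n**3 + 39*(-3)**n*n**2 + 48*(-3)**n*n + 15*(-3)**n - 2.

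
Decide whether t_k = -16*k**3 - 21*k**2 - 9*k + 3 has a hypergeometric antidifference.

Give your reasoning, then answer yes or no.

The ratio is (16*k**3 + 69*k**2 + 99*k + 43)/(16*k**3 + 21*k**2 + 9*k - 3).
Take A(k)=1, B(k)=1, C(k)=k**3 + 21*k**2/16 + 9*k/16 - 3/16.
Solve (1)·f(k+1) − (1)·f(k) = k**3 + 21*k**2/16 + 9*k/16 - 3/16.
Degrees (0,0,3) ⇒ d ≤ 4.
A polynomial solution: f(k) = k*(4*k**3 - k**2 - 2*k - 4)/16.
R(k) = B(k−1)·f(k)/C(k) = k*(4*k**3 - k**2 - 2*k - 4)/(16*k**3 + 21*k**2 + 9*k - 3); s_k = R·t_k = k*(-4*k**3 + k**2 + 2*k + 4).
Verify: -16*k**3 - 21*k**2 - 9*k + 3 matches t_k.

Yes. s_k = k*(-4*k**3 + k**2 + 2*k + 4).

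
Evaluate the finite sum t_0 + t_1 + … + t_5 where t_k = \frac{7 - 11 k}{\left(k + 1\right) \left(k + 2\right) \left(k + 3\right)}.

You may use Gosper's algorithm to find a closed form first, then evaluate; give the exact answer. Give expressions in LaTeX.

Compute t_(k+1)/t_k: get (k + 1)*(11*k + 4)/((k + 4)*(11*k - 7)).
Normal form (A,B,C) = (k + 1, k + 4, k - 7/11).
Key eq: (k + 1)·f(k+1) = (k + 3)·f(k) + (k - 7/11).
deg f ≤ 2 (via 1,1,1).
Match coefficients ⇒ f(k) = k*(k - 8)/11.
So s_k = (B(k−1)f/C)·t_k = (k*(k - 8)*(k + 3)/(11*k - 7))·t_k = k*(8 - k)/((k + 1)*(k + 2)).
Verify: (7 - 11*k)/(k**3 + 6*k**2 + 11*k + 6) matches t_k.
Sum = s_(6) − s_(0); s_(6) = 3/14, s_(0) = 0 ⇒ 3/14.

Σ = 3/14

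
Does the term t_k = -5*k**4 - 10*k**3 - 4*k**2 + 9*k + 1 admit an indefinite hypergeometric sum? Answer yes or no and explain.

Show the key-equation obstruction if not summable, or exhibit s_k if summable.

Compute t_(k+1)/t_k: get (5*k**4 + 30*k**3 + 64*k**2 + 49*k + 9)/(5*k**4 + 10*k**3 + 4*k**2 - 9*k - 1).
Normal form (A,B,C) = (1, 1, k**4 + 2*k**3 + 4*k**2/5 - 9*k/5 - 1/5).
Solve (1)·f(k+1) − (1)·f(k) = k**4 + 2*k**3 + 4*k**2/5 - 9*k/5 - 1/5.
From deg A=0, deg B=0, deg C=4: d=5.
Match coefficients ⇒ f(k) = k*(k**4 - 2*k**2 - 4*k + 4)/5.
Get s_k = R·t_k = k*(-k**4 + 2*k**2 + 4*k - 4) with R(k) = B(k−1)f(k)/C(k) = k*(k**4 - 2*k**2 - 4*k + 4)/(5*k**4 + 10*k**3 + 4*k**2 - 9*k - 1).
Δs = -5*k**4 - 10*k**3 - 4*k**2 + 9*k + 1, as required.

Yes. s_k = k*(-k**4 + 2*k**2 + 4*k - 4).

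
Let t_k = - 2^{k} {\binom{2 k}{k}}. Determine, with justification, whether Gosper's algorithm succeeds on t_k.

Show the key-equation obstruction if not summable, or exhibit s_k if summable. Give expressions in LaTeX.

No — t_k has no hypergeometric antidifference.

r(k) = 4*(2*k + 1)/(k + 1) after simplifying.
A = 8*k + 4, B = k + 1, C = 1.
Key eq: (8*k + 4)·f(k+1) = (k)·f(k) + (1).
From deg A=1, deg B=1, deg C=0: d=-1.
Bound -1 < 0, so the key equation has no polynomial solution.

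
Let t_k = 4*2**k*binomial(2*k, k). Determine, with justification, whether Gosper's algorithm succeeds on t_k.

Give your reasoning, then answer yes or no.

No — negative degree bound, so no certificate f.

Ratio r(k) = 4*(2*k + 1)/(k + 1).
Factor: A=8*k + 4; B=k + 1; C=1.
Set up (8*k + 4)·f(k+1) − (k)·f(k) − (1) = 0.
Degrees (1,1,0) ⇒ d ≤ -1.
deg f ≤ -1 is impossible — no certificate.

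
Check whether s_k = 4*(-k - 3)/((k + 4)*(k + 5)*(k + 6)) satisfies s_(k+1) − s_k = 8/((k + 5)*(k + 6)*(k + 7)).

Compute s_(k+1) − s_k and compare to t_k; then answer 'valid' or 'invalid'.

Invalid: residual -12/(k**4 + 22*k**3 + 179*k**2 + 638*k + 840) ≠ 0.

s_(k+1) = 4*(-k - 4)/((k + 5)*(k + 6)*(k + 7))
s_(k+1) − s_k = 4*(2*k + 5)/(k**4 + 22*k**3 + 179*k**2 + 638*k + 840)
(s_(k+1) − s_k) − t_k = -12/(k**4 + 22*k**3 + 179*k**2 + 638*k + 840)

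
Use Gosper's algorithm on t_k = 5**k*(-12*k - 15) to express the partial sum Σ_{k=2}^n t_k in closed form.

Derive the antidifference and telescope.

S(n) = -15*5**n*n - 15*5**n + 150

The ratio is 5*(4*k + 9)/(4*k + 5).
A = 5, B = 1, C = k + 5/4.
Key eq: (5)·f(k+1) = (1)·f(k) + (k + 5/4).
Degrees (0,0,1) ⇒ d ≤ 1.
Solve for f: f(k) = k/4 (degree 1 ≤ 1).
Then R = B(k−1)f/C = k/(4*k + 5), so s_k = R(k)·t_k = -3*5**k*k.
Δs = 5**k*(-12*k - 15), as required.
Evaluate: s_(n+1) = 15*5**n*(-n - 1); subtract s_(2) = -150 ⇒ S(n) = -15*5**n*n - 15*5**n + 150.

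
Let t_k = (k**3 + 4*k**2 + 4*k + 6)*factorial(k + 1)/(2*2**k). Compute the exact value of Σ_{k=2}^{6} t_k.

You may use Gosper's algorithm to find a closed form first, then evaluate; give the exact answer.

Σ = 37785/2

The ratio is (k**4 + 9*k**3 + 29*k**2 + 45*k + 30)/(2*(k**3 + 4*k**2 + 4*k + 6)).
A = k/2 + 1, B = 1, C = k**3 + 4*k**2 + 4*k + 6.
Set up (k/2 + 1)·f(k+1) − (1)·f(k) − (k**3 + 4*k**2 + 4*k + 6) = 0.
Degrees (1,0,3) ⇒ d ≤ 2.
Solve for f: f(k) = 2*(k - 1)*(k + 3) (degree 2 ≤ 2).
R(k) = B(k−1)·f(k)/C(k) = 2*(k - 1)*(k + 3)/(k**3 + 4*k**2 + 4*k + 6); s_k = R·t_k = (k - 1)*(k + 3)*factorial(k + 1)/2**k.
Δs = (k**3 + 4*k**2 + 4*k + 6)*factorial(k + 1)/(2*2**k), as required.
Telescoping: Σ = s_(7) − s_(2) = 18900 − (15/2) = 37785/2.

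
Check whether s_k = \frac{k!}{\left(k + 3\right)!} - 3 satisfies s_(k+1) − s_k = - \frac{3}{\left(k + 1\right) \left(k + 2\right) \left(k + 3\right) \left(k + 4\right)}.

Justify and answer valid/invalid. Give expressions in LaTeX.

s_(k+1) = factorial(k + 1)/factorial(k + 4) - 3
s_(k+1) − s_k = -3/((k + 1)*(k + 2)*(k + 3)*(k + 4))
(s_(k+1) − s_k) − t_k = 0

valid (s_(k+1) − s_k reduces to t_k)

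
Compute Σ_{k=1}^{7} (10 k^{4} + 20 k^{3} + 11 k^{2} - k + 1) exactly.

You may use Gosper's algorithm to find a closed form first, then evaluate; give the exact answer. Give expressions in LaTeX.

The ratio is (10*k**4 + 60*k**3 + 131*k**2 + 121*k + 41)/(10*k**4 + 20*k**3 + 11*k**2 - k + 1).
Gosper form: A/B · C(k+1)/C(k) with A=1, B=1, C=k**4 + 2*k**3 + 11*k**2/10 - k/10 + 1/10.
Set up (1)·f(k+1) − (1)·f(k) − (k**4 + 2*k**3 + 11*k**2/10 - k/10 + 1/10) = 0.
From deg A=0, deg B=0, deg C=4: d=5.
Solving with deg f ≤ 5: f(k) = k*(2*k**4 - 3*k**2 - k + 3)/10.
Then R = B(k−1)f/C = k*(2*k**4 - 3*k**2 - k + 3)/(10*k**4 + 20*k**3 + 11*k**2 - k + 1), so s_k = R(k)·t_k = k*(2*k**4 - 3*k**2 - k + 3).
Verify: 10*k**4 + 20*k**3 + 11*k**2 - k + 1 matches t_k.
Telescoping: Σ = s_(8) − s_(1) = 63960 − (1) = 63959.

Σ = 63959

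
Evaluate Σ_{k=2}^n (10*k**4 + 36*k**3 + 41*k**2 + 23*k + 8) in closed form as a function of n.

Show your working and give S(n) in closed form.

Compute t_(k+1)/t_k: get (10*k**4 + 76*k**3 + 209*k**2 + 253*k + 118)/(10*k**4 + 36*k**3 + 41*k**2 + 23*k + 8).
So A=1 and B=1, with C=k**4 + 18*k**3/5 + 41*k**2/10 + 23*k/10 + 4/5.
Set up (1)·f(k+1) − (1)·f(k) − (k**4 + 18*k**3/5 + 41*k**2/10 + 23*k/10 + 4/5) = 0.
From deg A=0, deg B=0, deg C=4: d=5.
Match coefficients ⇒ f(k) = k*(k + 1)*(2*k**3 + 2*k**2 - 3*k + 3)/10.
So s_k = (B(k−1)f/C)·t_k = (k*(2*k**3 + 2*k**2 - 3*k + 3)/(10*k**3 + 26*k**2 + 15*k + 8))·t_k = k*(2*k**4 + 4*k**3 - k**2 + 3).
s_(k+1) − s_k = 10*k**4 + 36*k**3 + 41*k**2 + 23*k + 8 = t_k.
Σ_(k=2)^n t_k = s_(n+1) − s_(2) = (2*n**5 + 14*n**4 + 35*n**3 + 41*n**2 + 26*n + 8) − (126), i.e. 2*n**5 + 14*n**4 + 35*n**3 + 41*n**2 + 26*n - 118.

S(n) = 2*n**5 + 14*n**4 + 35*n**3 + 41*n**2 + 26*n - 118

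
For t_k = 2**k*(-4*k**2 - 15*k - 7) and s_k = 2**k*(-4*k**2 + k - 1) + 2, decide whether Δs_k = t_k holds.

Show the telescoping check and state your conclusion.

Valid: the claim telescopes to t_k.

s_(k+1) = 2*2**k*(k - 4*(k + 1)**2) + 2
s_(k+1) − s_k = 2**k*(-4*k**2 - 15*k - 7)
(s_(k+1) − s_k) − t_k = 0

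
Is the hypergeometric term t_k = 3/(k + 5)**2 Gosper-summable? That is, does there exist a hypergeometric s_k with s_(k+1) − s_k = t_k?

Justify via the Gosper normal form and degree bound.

No — t_k has no hypergeometric antidifference.

Compute t_(k+1)/t_k: get (k + 5)**2/(k + 6)**2.
Factor: A=k**2 + 10*k + 25; B=k**2 + 12*k + 36; C=1.
Need (k**2 + 10*k + 25)·f(k+1) − (k**2 + 10*k + 25)·f(k) = 1.
Degrees (2,2,0) ⇒ d ≤ 0.
Put f(k) = c0: A·f(k+1) − B(k−1)·f(k) − C = -1; need -1 = 0 — inconsistent ⇒ no f, not summable.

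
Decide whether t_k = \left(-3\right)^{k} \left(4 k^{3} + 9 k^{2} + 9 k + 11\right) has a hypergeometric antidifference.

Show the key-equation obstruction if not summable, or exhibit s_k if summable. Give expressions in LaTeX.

The ratio is 3*(-4*k**3 - 21*k**2 - 39*k - 33)/(4*k**3 + 9*k**2 + 9*k + 11).
Gosper form: A/B · C(k+1)/C(k) with A=-3, B=1, C=k**3 + 9*k**2/4 + 9*k/4 + 11/4.
Solve (-3)·f(k+1) − (1)·f(k) = k**3 + 9*k**2/4 + 9*k/4 + 11/4.
From deg A=0, deg B=0, deg C=3: d=3.
Match coefficients ⇒ f(k) = -(k**3 + 2)/4.
So s_k = (B(k−1)f/C)·t_k = (-(k**3 + 2)/(4*k**3 + 9*k**2 + 9*k + 11))·t_k = (-3)**k*(-k**3 - 2).
Check: Δs_k = (-3)**k*(k**3 + 3*(k + 1)**3 + 8). ✓

Yes. s_k = \left(-3\right)^{k} \left(- k^{3} - 2\right).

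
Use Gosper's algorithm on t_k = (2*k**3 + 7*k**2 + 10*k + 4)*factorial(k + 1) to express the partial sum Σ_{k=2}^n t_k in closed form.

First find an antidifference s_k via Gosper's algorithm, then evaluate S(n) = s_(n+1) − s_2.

r(k) = (2*k**4 + 17*k**3 + 56*k**2 + 83*k + 46)/(2*k**3 + 7*k**2 + 10*k + 4) after simplifying.
So A=k + 2 and B=1, with C=k**3 + 7*k**2/2 + 5*k + 2.
Set up (k + 2)·f(k+1) − (1)·f(k) − (k**3 + 7*k**2/2 + 5*k + 2) = 0.
From deg A=1, deg B=0, deg C=3: d=2.
A polynomial solution: f(k) = (2*k**2 + k - 2)/2.
Then R = B(k−1)f/C = (2*k**2 + k - 2)/(2*k**3 + 7*k**2 + 10*k + 4), so s_k = R(k)·t_k = (2*k**2 + k - 2)*factorial(k + 1).
Check: Δs_k = (2*k**3 + 7*k**2 + 10*k + 4)*factorial(k + 1). ✓
s_(n+1) = (2*n**2 + 5*n + 1)*factorial(n + 2) and s_(2) = 48, so S(n) = 2*n**4*factorial(n) + 11*n**3*factorial(n) + 20*n**2*factorial(n) + 13*n*factorial(n) + 2*factorial(n) - 48.

S(n) = 2*n**4*factorial(n) + 11*n**3*factorial(n) + 20*n**2*factorial(n) + 13*n*factorial(n) + 2*factorial(n) - 48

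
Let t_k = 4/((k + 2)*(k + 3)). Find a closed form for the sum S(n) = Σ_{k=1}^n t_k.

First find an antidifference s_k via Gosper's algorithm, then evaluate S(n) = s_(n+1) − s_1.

S(n) = 4*n/(3*(n + 3))

Ratio r(k) = (k + 2)/(k + 4).
Factor: A=k + 2; B=k + 4; C=1.
Set up (k + 2)·f(k+1) − (k + 3)·f(k) − (1) = 0.
Bound: deg f ≤ 1.
Match coefficients ⇒ f(k) = k/2.
R(k) = B(k−1)·f(k)/C(k) = k*(k + 3)/2; s_k = R·t_k = 2*k/(k + 2).
Δs = 4/(k**2 + 5*k + 6), as required.
s_(n+1) = 2*(n + 1)/(n + 3) and s_(1) = 2/3, so S(n) = 4*n/(3*(n + 3)).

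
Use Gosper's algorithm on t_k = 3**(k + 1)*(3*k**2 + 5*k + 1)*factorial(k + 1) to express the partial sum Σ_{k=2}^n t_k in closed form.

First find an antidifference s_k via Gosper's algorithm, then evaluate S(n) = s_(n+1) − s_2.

Compute t_(k+1)/t_k: get 3*(3*k**3 + 17*k**2 + 31*k + 18)/(3*k**2 + 5*k + 1).
Take A(k)=3*k + 6, B(k)=1, C(k)=k**2 + 5*k/3 + 1/3.
Key eq: (3*k + 6)·f(k+1) = (1)·f(k) + (k**2 + 5*k/3 + 1/3).
deg f ≤ 1 (via 1,0,2).
Solving with deg f ≤ 1: f(k) = (k - 1)/3.
Certificate R = B(k−1)f/C = (k - 1)/(3*k**2 + 5*k + 1) gives s_k = 3**(k + 1)*(k - 1)*factorial(k + 1).
Verify: 3**(k + 1)*(3*k**2 + 5*k + 1)*factorial(k + 1) matches t_k.
Evaluate: s_(n+1) = 3**(n + 2)*n*factorial(n + 2); subtract s_(2) = 162 ⇒ S(n) = 9*3**n*n*factorial(n + 2) - 162.

S(n) = 9*3**n*n*factorial(n + 2) - 162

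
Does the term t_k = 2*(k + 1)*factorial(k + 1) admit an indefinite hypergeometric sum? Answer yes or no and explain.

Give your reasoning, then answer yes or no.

Yes. s_k = 2*factorial(k + 1).

Step 1: r(k) = (k + 2)**2/(k + 1).
So A=k + 2 and B=1, with C=k + 1.
Need (k + 2)·f(k+1) − (1)·f(k) = k + 1.
deg f ≤ 0 (via 1,0,1).
Solving with deg f ≤ 0: f(k) = 1.
Certificate R = B(k−1)f/C = 1/(k + 1) gives s_k = 2*factorial(k + 1).
s_(k+1) − s_k = 2*(k + 1)*factorial(k + 1) = t_k.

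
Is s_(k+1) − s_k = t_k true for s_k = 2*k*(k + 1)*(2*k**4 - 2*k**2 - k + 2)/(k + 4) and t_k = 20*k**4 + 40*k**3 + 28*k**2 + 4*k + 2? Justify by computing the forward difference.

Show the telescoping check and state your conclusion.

Invalid: residual 6*(-8*k**5 - 60*k**4 - 96*k**3 - 59*k**2 - 7*k - 4)/(k**2 + 9*k + 20) ≠ 0.

s_(k+1) = -2*(k + 1)*(k + 2)*(k - 2*(k + 1)**4 + 2*(k + 1)**2 - 1)/(k + 5)
s_(k+1) − s_k = 4*(5*k**6 + 43*k**5 + 107*k**4 + 120*k**3 + 61*k**2 + 14*k + 4)/(k**2 + 9*k + 20)
(s_(k+1) − s_k) − t_k = 6*(-8*k**5 - 60*k**4 - 96*k**3 - 59*k**2 - 7*k - 4)/(k**2 + 9*k + 20)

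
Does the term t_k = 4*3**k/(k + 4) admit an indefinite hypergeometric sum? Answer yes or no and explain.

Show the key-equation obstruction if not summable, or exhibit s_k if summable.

The ratio is 3*(k + 4)/(k + 5).
A = 3*k + 12, B = k + 5, C = 1.
Key eq: (3*k + 12)·f(k+1) = (k + 4)·f(k) + (1).
deg f ≤ -1 (via 1,1,0).
Negative degree bound (-1): no f exists, t_k not Gosper-summable.

No — t_k has no hypergeometric antidifference.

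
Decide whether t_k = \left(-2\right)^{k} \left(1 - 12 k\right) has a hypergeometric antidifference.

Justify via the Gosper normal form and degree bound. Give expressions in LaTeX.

t_(k+1)/t_k = 2*(-12*k - 11)/(12*k - 1).
Normal form (A,B,C) = (-2, 1, k - 1/12).
Solve (-2)·f(k+1) − (1)·f(k) = k - 1/12.
From deg A=0, deg B=0, deg C=1: d=1.
Solve for f: f(k) = -(4*k - 3)/12 (degree 1 ≤ 1).
Certificate R = B(k−1)f/C = -(4*k - 3)/(12*k - 1) gives s_k = (-2)**k*(4*k - 3).
Verify: (-2)**k*(1 - 12*k) matches t_k.

Yes. s_k = \left(-2\right)^{k} \left(4 k - 3\right).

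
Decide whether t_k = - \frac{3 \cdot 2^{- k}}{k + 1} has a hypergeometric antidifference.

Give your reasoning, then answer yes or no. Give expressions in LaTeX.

No — t_k has no hypergeometric antidifference.

t_(k+1)/t_k = (k + 1)/(2*(k + 2)).
So A=k/2 + 1/2 and B=k + 2, with C=1.
Solve (k/2 + 1/2)·f(k+1) − (k + 1)·f(k) = 1.
From deg A=1, deg B=1, deg C=0: d=-1.
deg f ≤ -1 is impossible — no certificate.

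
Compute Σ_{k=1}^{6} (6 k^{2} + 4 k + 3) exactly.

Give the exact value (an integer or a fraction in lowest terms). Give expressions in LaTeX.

The ratio is (6*k**2 + 16*k + 13)/(6*k**2 + 4*k + 3).
Take A(k)=1, B(k)=1, C(k)=k**2 + 2*k/3 + 1/2.
Solve (1)·f(k+1) − (1)·f(k) = k**2 + 2*k/3 + 1/2.
deg f ≤ 3 (via 0,0,2).
Match coefficients ⇒ f(k) = k*(2*k**2 - k + 2)/6.
Get s_k = R·t_k = k*(2*k**2 - k + 2) with R(k) = B(k−1)f(k)/C(k) = k*(2*k**2 - k + 2)/(6*k**2 + 4*k + 3).
Verify: 6*k**2 + 4*k + 3 matches t_k.
Telescoping: Σ = s_(7) − s_(1) = 651 − (3) = 648.

Σ = 648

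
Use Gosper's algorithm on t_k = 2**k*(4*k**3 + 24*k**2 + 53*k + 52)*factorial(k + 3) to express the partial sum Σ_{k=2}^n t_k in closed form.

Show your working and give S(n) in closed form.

S(n) = 4*2**n*n**2*factorial(n + 4) + 10*2**n*n*factorial(n + 4) + 14*2**n*factorial(n + 4) - 6720

t_(k+1)/t_k = 2*(4*k**4 + 52*k**3 + 257*k**2 + 585*k + 532)/(4*k**3 + 24*k**2 + 53*k + 52).
A = 2*k + 8, B = 1, C = k**3 + 6*k**2 + 53*k/4 + 13.
f must satisfy (2*k + 8)·f(k+1) − (1)·f(k) = k**3 + 6*k**2 + 53*k/4 + 13.
d = 2 from the (1,0,3) case.
Solving with deg f ≤ 2: f(k) = (2*k**2 + k + 4)/4.
Get s_k = R·t_k = 2**k*(2*k**2 + k + 4)*factorial(k + 3) with R(k) = B(k−1)f(k)/C(k) = (2*k**2 + k + 4)/(4*k**3 + 24*k**2 + 53*k + 52).
s_(k+1) − s_k = 2**k*(4*k**3 + 24*k**2 + 53*k + 52)*factorial(k + 3) = t_k.
Telescope: S(n) = s_(n+1) − s_(2) = 2**(n + 1)*(2*n**2 + 5*n + 7)*factorial(n + 4) − (6720) = 4*2**n*n**2*factorial(n + 4) + 10*2**n*n*factorial(n + 4) + 14*2**n*factorial(n + 4) - 6720.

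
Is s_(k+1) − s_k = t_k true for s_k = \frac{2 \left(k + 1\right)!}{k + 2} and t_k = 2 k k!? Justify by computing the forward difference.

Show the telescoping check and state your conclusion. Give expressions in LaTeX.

s_(k+1) = 2*factorial(k + 2)/(k + 3)
s_(k+1) − s_k = 2*(k**2 + 3*k + 1)*factorial(k + 1)/((k + 2)*(k + 3))
(s_(k+1) − s_k) − t_k = -2*(k**2 + 2*k - 1)*factorial(k)/((k + 2)*(k + 3))

Invalid: residual - \frac{2 \left(k^{2} + 2 k - 1\right) k!}{\left(k + 2\right) \left(k + 3\right)} ≠ 0.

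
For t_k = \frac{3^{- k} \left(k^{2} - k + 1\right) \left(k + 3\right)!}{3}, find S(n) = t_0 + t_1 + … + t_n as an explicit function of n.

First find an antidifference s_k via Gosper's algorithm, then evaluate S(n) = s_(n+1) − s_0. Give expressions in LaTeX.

Compute t_(k+1)/t_k: get -(k + 4)*(k - (k + 1)**2)/(3*k**2 - 3*k + 3).
Take A(k)=k/3 + 4/3, B(k)=1, C(k)=k**2 - k + 1.
f must satisfy (k/3 + 4/3)·f(k+1) − (1)·f(k) = k**2 - k + 1.
Degrees (1,0,2) ⇒ d ≤ 1.
Solving with deg f ≤ 1: f(k) = 3*(k - 3).
Get s_k = R·t_k = (k - 3)*factorial(k + 3)/3**k with R(k) = B(k−1)f(k)/C(k) = 3*(k - 3)/(k**2 - k + 1).
Check: Δs_k = (k**2 - k + 1)*factorial(k + 3)/(3*3**k). ✓
s_(n+1) = 3**(-n - 1)*(n - 2)*factorial(n + 4) and s_(0) = -18, so S(n) = 18 + n*factorial(n + 4)/(3*3**n) - 2*factorial(n + 4)/(3*3**n).

S(n) = 18 + \frac{3^{- n} n \left(n + 4\right)!}{3} - \frac{2 \cdot 3^{- n} \left(n + 4\right)!}{3}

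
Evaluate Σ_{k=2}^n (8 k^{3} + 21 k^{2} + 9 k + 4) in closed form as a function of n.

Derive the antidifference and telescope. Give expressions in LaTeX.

S(n) = 2 n^{4} + 11 n^{3} + 17 n^{2} + 12 n - 42

Ratio r(k) = (8*k**3 + 45*k**2 + 75*k + 42)/(8*k**3 + 21*k**2 + 9*k + 4).
Normal form (A,B,C) = (1, 1, k**3 + 21*k**2/8 + 9*k/8 + 1/2).
Solve (1)·f(k+1) − (1)·f(k) = k**3 + 21*k**2/8 + 9*k/8 + 1/2.
From deg A=0, deg B=0, deg C=3: d=4.
Solve for f: f(k) = k*(2*k**3 + 3*k**2 - 4*k + 3)/8 (degree 4 ≤ 4).
Then R = B(k−1)f/C = k*(2*k**3 + 3*k**2 - 4*k + 3)/(8*k**3 + 21*k**2 + 9*k + 4), so s_k = R(k)·t_k = k*(2*k**3 + 3*k**2 - 4*k + 3).
Verify: 8*k**3 + 21*k**2 + 9*k + 4 matches t_k.
Σ_(k=2)^n t_k = s_(n+1) − s_(2) = (2*n**4 + 11*n**3 + 17*n**2 + 12*n + 4) − (46), i.e. 2*n**4 + 11*n**3 + 17*n**2 + 12*n - 42.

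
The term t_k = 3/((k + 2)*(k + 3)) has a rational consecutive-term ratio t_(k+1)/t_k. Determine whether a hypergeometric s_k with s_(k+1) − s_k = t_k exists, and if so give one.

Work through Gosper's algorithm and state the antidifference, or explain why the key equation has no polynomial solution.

t_(k+1)/t_k = (k + 2)/(k + 4).
A = k + 2, B = k + 4, C = 1.
Solve (k + 2)·f(k+1) − (k + 3)·f(k) = 1.
From deg A=1, deg B=1, deg C=0: d=1.
Match coefficients ⇒ f(k) = k/2.
Get s_k = R·t_k = 3*k/(2*(k + 2)) with R(k) = B(k−1)f(k)/C(k) = k*(k + 3)/2.
Δs = 3/(k**2 + 5*k + 6), as required.

s_k = 3*k/(2*(k + 2))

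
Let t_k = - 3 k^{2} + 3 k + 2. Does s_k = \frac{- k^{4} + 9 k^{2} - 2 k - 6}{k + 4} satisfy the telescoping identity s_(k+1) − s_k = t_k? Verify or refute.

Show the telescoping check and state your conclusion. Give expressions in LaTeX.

Invalid: residual \frac{2 \left(k^{3} + 6 k^{2} - 7 k - 5\right)}{k^{2} + 9 k + 20} ≠ 0.

s_(k+1) = k*(-k**3 - 4*k**2 + 3*k + 12)/(k + 5)
s_(k+1) − s_k = (-3*k**4 - 22*k**3 - 19*k**2 + 64*k + 30)/(k**2 + 9*k + 20)
(s_(k+1) − s_k) − t_k = 2*(k**3 + 6*k**2 - 7*k - 5)/(k**2 + 9*k + 20)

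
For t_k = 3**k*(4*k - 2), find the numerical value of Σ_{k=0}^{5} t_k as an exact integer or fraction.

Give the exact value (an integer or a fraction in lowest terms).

t_(k+1)/t_k = 3*(2*k + 1)/(2*k - 1).
A = 3, B = 1, C = k - 1/2.
Need (3)·f(k+1) − (1)·f(k) = k - 1/2.
d = 1 from the (0,0,1) case.
A polynomial solution: f(k) = (k - 2)/2.
R(k) = B(k−1)·f(k)/C(k) = (k - 2)/(2*k - 1); s_k = R·t_k = 2*3**k*(k - 2).
s_(k+1) − s_k = 3**k*(4*k - 2) = t_k.
Sum = s_(6) − s_(0); s_(6) = 5832, s_(0) = -4 ⇒ 5836.

Σ = 5836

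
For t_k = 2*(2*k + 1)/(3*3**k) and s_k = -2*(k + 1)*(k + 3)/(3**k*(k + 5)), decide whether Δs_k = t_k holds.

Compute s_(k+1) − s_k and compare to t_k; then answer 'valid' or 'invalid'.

Invalid: residual 8*(-k**2 - 7*k - 4)/(3*3**k*(k**2 + 11*k + 30)) ≠ 0.

s_(k+1) = -2*(k + 2)*(k + 4)/(3*3**k*(k + 6))
s_(k+1) − s_k = 2*(2*k**3 + 19*k**2 + 43*k + 14)/(3*3**k*(k**2 + 11*k + 30))
(s_(k+1) − s_k) − t_k = 8*(-k**2 - 7*k - 4)/(3*3**k*(k**2 + 11*k + 30))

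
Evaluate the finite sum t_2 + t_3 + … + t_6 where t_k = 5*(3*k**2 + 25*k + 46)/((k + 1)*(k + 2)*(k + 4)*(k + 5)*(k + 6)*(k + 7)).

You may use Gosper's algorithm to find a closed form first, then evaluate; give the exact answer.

Σ = 625/20592

t_(k+1)/t_k = (k + 1)*(k + 4)*(25*k + 3*(k + 1)**2 + 71)/((k + 3)*(k + 8)*(3*k**2 + 25*k + 46)).
Gosper form: A/B · C(k+1)/C(k) with A=k + 1, B=k + 8, C=k**3 + 34*k**2/3 + 121*k/3 + 46.
Need (k + 1)·f(k+1) − (k + 7)·f(k) = k**3 + 34*k**2/3 + 121*k/3 + 46.
From deg A=1, deg B=1, deg C=3: d=6.
Coefficient equations give f(k) = k*(k + 2)*(k + 3)*(k + 5)*(k**2 + 11*k + 34)/72.
Get s_k = R·t_k = 5*k*(k**2 + 11*k + 34)/(24*(k**3 + 11*k**2 + 34*k + 24)) with R(k) = B(k−1)f(k)/C(k) = k*(k + 2)*(k + 5)*(k + 7)*(k**2 + 11*k + 34)/(24*(3*k**2 + 25*k + 46)).
Δs = 5*(3*k**2 + 25*k + 46)/(k**6 + 25*k**5 + 247*k**4 + 1219*k**3 + 3112*k**2 + 3796*k + 1680), as required.
Telescoping: Σ = s_(7) − s_(2) = 175/858 − (25/144) = 625/20592.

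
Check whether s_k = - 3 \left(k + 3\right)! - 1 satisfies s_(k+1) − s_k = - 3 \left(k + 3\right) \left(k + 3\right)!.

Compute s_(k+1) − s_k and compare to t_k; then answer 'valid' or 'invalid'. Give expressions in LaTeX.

valid (s_(k+1) − s_k reduces to t_k)

s_(k+1) = -3*factorial(k + 4) - 1
s_(k+1) − s_k = -3*(k + 3)*factorial(k + 3)
(s_(k+1) − s_k) − t_k = 0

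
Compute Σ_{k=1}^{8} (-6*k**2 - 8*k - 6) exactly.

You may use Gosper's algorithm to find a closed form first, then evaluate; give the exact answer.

r(k) = (3*k**2 + 10*k + 10)/(3*k**2 + 4*k + 3) after simplifying.
A = 1, B = 1, C = k**2 + 4*k/3 + 1.
f must satisfy (1)·f(k+1) − (1)·f(k) = k**2 + 4*k/3 + 1.
Degrees (0,0,2) ⇒ d ≤ 3.
Match coefficients ⇒ f(k) = k*(2*k**2 + k + 3)/6.
R(k) = B(k−1)·f(k)/C(k) = k*(2*k**2 + k + 3)/(2*(3*k**2 + 4*k + 3)); s_k = R·t_k = k*(-2*k**2 - k - 3).
s_(k+1) − s_k = -6*k**2 - 8*k - 6 = t_k.
Telescoping: Σ = s_(9) − s_(1) = -1566 − (-6) = -1560.

Σ = -1560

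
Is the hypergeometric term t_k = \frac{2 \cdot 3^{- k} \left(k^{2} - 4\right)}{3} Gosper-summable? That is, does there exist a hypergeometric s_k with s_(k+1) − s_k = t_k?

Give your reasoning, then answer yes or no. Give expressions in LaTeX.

Yes. s_k = 3^{- k} \left(- k^{2} - k + 3\right).

Compute t_(k+1)/t_k: get ((k + 1)**2 - 4)/(3*(k**2 - 4)).
A = 1/3, B = 1, C = k**2 - 4.
Set up (1/3)·f(k+1) − (1)·f(k) − (k**2 - 4) = 0.
deg f ≤ 2 (via 0,0,2).
Match coefficients ⇒ f(k) = -3*(k**2 + k - 3)/2.
R(k) = B(k−1)·f(k)/C(k) = -3*(k**2 + k - 3)/(2*(k - 2)*(k + 2)); s_k = R·t_k = (-k**2 - k + 3)/3**k.
s_(k+1) − s_k = 2*(k**2 - 4)/(3*3**k) = t_k.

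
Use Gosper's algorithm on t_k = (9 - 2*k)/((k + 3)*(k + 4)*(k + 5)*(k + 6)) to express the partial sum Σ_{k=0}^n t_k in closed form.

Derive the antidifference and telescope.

Step 1: r(k) = (k + 3)*(2*k - 7)/((k + 7)*(2*k - 9)).
Factor: A=k + 3; B=k + 7; C=k - 9/2.
Need (k + 3)·f(k+1) − (k + 6)·f(k) = k - 9/2.
deg f ≤ 3 (via 1,1,1).
Solving with deg f ≤ 3: f(k) = -k*(k**2 + 12*k + 77)/60.
So s_k = (B(k−1)f/C)·t_k = (-k*(k + 6)*(k**2 + 12*k + 77)/(30*(2*k - 9)))·t_k = k*(k**2 + 12*k + 77)/(30*(k + 3)*(k + 4)*(k + 5)).
Verify: (9 - 2*k)/(k**4 + 18*k**3 + 119*k**2 + 342*k + 360) matches t_k.
Evaluate: s_(n+1) = (n**3 + 15*n**2 + 104*n + 90)/(30*(n**3 + 15*n**2 + 74*n + 120)); subtract s_(0) = 0 ⇒ S(n) = (n**3 + 15*n**2 + 104*n + 90)/(30*(n**3 + 15*n**2 + 74*n + 120)).

S(n) = (n**3 + 15*n**2 + 104*n + 90)/(30*(n**3 + 15*n**2 + 74*n + 120))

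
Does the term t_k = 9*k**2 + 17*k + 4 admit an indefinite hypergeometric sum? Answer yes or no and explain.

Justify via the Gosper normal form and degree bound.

t_(k+1)/t_k = (9*k**2 + 35*k + 30)/(9*k**2 + 17*k + 4).
Factor: A=1; B=1; C=k**2 + 17*k/9 + 4/9.
Set up (1)·f(k+1) − (1)·f(k) − (k**2 + 17*k/9 + 4/9) = 0.
deg f ≤ 3 (via 0,0,2).
Coefficient equations give f(k) = k*(3*k**2 + 4*k - 3)/9.
R(k) = B(k−1)·f(k)/C(k) = k*(3*k**2 + 4*k - 3)/(9*k**2 + 17*k + 4); s_k = R·t_k = k*(3*k**2 + 4*k - 3).
Verify: 9*k**2 + 17*k + 4 matches t_k.

Yes. s_k = k*(3*k**2 + 4*k - 3).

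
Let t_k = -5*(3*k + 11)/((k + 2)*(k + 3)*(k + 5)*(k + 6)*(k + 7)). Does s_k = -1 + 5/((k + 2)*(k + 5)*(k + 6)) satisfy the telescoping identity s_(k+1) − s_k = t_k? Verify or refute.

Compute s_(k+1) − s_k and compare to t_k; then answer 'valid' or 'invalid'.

s_(k+1) = -1 + 5/((k + 3)*(k + 6)*(k + 7))
s_(k+1) − s_k = 5*(-3*k - 11)/(k**5 + 23*k**4 + 203*k**3 + 853*k**2 + 1692*k + 1260)
(s_(k+1) − s_k) − t_k = 0

Valid — Δs_k = t_k.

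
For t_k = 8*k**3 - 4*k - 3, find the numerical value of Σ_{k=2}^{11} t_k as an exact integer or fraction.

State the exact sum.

t_(k+1)/t_k = (4*k - 8*(k + 1)**3 + 7)/(-8*k**3 + 4*k + 3).
A = 1, B = 1, C = k**3 - k/2 - 3/8.
Key eq: (1)·f(k+1) = (1)·f(k) + (k**3 - k/2 - 3/8).
d = 4 from the (0,0,3) case.
Solve for f: f(k) = k*(2*k**3 - 4*k**2 - 1)/8 (degree 4 ≤ 4).
R(k) = B(k−1)·f(k)/C(k) = k*(2*k**3 - 4*k**2 - 1)/(8*k**3 - 4*k - 3); s_k = R·t_k = 2*k**4 - 4*k**3 - k.
Verify: 8*k**3 - 4*k - 3 matches t_k.
Σ_(k=2)^(11) t_k = s_(12) − s_(2) = 34548 − (-2) = 34550.

Σ = 34550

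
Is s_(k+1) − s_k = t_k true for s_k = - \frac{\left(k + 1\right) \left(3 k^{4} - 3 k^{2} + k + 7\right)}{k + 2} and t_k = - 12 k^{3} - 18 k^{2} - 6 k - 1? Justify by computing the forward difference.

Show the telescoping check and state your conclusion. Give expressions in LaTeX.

Invalid: residual \frac{9 k^{4} + 42 k^{3} + 45 k^{2} + 12 k - 5}{k^{2} + 5 k + 6} ≠ 0.

s_(k+1) = -(k + 2)*(k + 3*(k + 1)**4 - 3*(k + 1)**2 + 8)/(k + 3)
s_(k+1) − s_k = (-12*k**5 - 69*k**4 - 126*k**3 - 94*k**2 - 29*k - 11)/(k**2 + 5*k + 6)
(s_(k+1) − s_k) − t_k = (9*k**4 + 42*k**3 + 45*k**2 + 12*k - 5)/(k**2 + 5*k + 6)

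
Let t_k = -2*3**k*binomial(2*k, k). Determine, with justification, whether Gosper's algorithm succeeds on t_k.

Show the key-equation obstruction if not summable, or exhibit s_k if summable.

No — t_k has no hypergeometric antidifference.

t_(k+1)/t_k = 6*(2*k + 1)/(k + 1).
Factor: A=12*k + 6; B=k + 1; C=1.
f must satisfy (12*k + 6)·f(k+1) − (k)·f(k) = 1.
Degrees (1,1,0) ⇒ d ≤ -1.
d = -1 < 0 ⇒ no nonzero polynomial f; not summable.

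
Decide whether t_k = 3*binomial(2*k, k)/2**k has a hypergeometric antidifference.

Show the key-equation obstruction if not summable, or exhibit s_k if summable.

No; the degree bound rules out any f.

Ratio r(k) = (2*k + 1)/(k + 1).
Gosper form: A/B · C(k+1)/C(k) with A=2*k + 1, B=k + 1, C=1.
Key eq: (2*k + 1)·f(k+1) = (k)·f(k) + (1).
From deg A=1, deg B=1, deg C=0: d=-1.
Bound -1 < 0, so the key equation has no polynomial solution.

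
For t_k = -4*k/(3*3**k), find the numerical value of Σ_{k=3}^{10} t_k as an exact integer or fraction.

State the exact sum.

Σ = -45904/177147

Ratio r(k) = (k + 1)/(3*k).
So A=1/3 and B=1, with C=k.
Need (1/3)·f(k+1) − (1)·f(k) = k.
Bound: deg f ≤ 1.
A polynomial solution: f(k) = -3*(2*k + 1)/4.
So s_k = (B(k−1)f/C)·t_k = (-3*(2*k + 1)/(4*k))·t_k = (2*k + 1)/3**k.
s_(k+1) − s_k = -4*k/(3*3**k) = t_k.
Evaluate s at k=11 and k=3: 23/177147 and 7/27; difference -45904/177147.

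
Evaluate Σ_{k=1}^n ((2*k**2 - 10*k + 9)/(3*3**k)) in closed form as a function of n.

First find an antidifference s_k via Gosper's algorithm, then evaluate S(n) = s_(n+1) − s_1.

Compute t_(k+1)/t_k: get (2*k**2 - 6*k + 1)/(3*(2*k**2 - 10*k + 9)).
A = 1/3, B = 1, C = k**2 - 5*k + 9/2.
Need (1/3)·f(k+1) − (1)·f(k) = k**2 - 5*k + 9/2.
Bound: deg f ≤ 2.
Match coefficients ⇒ f(k) = -3*(k - 3)*(k - 1)/2.
Certificate R = B(k−1)f/C = -3*(k - 3)*(k - 1)/(2*k**2 - 10*k + 9) gives s_k = (-k**2 + 4*k - 3)/3**k.
Δs = (2*k**2 - 10*k + 9)/(3*3**k), as required.
s_(n+1) = 3**(-n - 1)*n*(2 - n) and s_(1) = 0, so S(n) = 3**(-n - 1)*n*(2 - n).

S(n) = 3**(-n - 1)*n*(2 - n)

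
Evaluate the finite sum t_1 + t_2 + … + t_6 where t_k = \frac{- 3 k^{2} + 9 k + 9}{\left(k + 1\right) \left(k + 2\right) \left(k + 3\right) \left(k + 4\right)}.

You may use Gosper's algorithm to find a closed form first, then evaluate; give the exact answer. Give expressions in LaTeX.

Σ = 23/144

Compute t_(k+1)/t_k: get (k**3 - 6*k - 5)/(k**3 + 2*k**2 - 18*k - 15).
Take A(k)=k + 1, B(k)=k + 5, C(k)=k**2 - 3*k - 3.
Key eq: (k + 1)·f(k+1) = (k + 4)·f(k) + (k**2 - 3*k - 3).
deg f ≤ 3 (via 1,1,2).
Match coefficients ⇒ f(k) = -k*(k**2 + 15*k + 11)/9.
Get s_k = R·t_k = k*(k**2 + 15*k + 11)/(3*(k + 1)*(k + 2)*(k + 3)) with R(k) = B(k−1)f(k)/C(k) = -k*(k + 4)*(k**2 + 15*k + 11)/(9*(k**2 - 3*k - 3)).
Check: Δs_k = 3*(-k**2 + 3*k + 3)/(k**4 + 10*k**3 + 35*k**2 + 50*k + 24). ✓
Σ_(k=1)^(6) t_k = s_(7) − s_(1) = 77/144 − (3/8) = 23/144.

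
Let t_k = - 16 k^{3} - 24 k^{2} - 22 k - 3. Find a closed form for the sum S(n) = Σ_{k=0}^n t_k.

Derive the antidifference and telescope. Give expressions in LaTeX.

The ratio is (16*k**3 + 72*k**2 + 118*k + 65)/(16*k**3 + 24*k**2 + 22*k + 3).
So A=1 and B=1, with C=k**3 + 3*k**2/2 + 11*k/8 + 3/16.
Set up (1)·f(k+1) − (1)·f(k) − (k**3 + 3*k**2/2 + 11*k/8 + 3/16) = 0.
Degrees (0,0,3) ⇒ d ≤ 4.
Solving with deg f ≤ 4: f(k) = k*(4*k**3 + 3*k - 4)/16.
Get s_k = R·t_k = k*(-4*k**3 - 3*k + 4) with R(k) = B(k−1)f(k)/C(k) = k*(4*k**3 + 3*k - 4)/(16*k**3 + 24*k**2 + 22*k + 3).
Check: Δs_k = -16*k**3 - 24*k**2 - 22*k - 3. ✓
Σ_(k=0)^n t_k = s_(n+1) − s_(0) = (-4*n**4 - 16*n**3 - 27*n**2 - 18*n - 3) − (0), i.e. -4*n**4 - 16*n**3 - 27*n**2 - 18*n - 3.

S(n) = - 4 n^{4} - 16 n^{3} - 27 n^{2} - 18 n - 3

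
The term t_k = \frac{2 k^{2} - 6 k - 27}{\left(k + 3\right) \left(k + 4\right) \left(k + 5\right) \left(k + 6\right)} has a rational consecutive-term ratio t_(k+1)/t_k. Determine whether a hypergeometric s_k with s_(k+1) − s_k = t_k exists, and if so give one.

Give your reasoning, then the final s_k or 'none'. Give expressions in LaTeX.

Step 1: r(k) = (k + 3)*(6*k - 2*(k + 1)**2 + 33)/((k + 7)*(-2*k**2 + 6*k + 27)).
So A=k + 3 and B=k + 7, with C=k**2 - 3*k - 27/2.
Key eq: (k + 3)·f(k+1) = (k + 6)·f(k) + (k**2 - 3*k - 27/2).
deg f ≤ 3 (via 1,1,2).
A polynomial solution: f(k) = -k*(k**2 + 52*k + 127)/40.
Get s_k = R·t_k = k*(-k**2 - 52*k - 127)/(20*(k + 3)*(k + 4)*(k + 5)) with R(k) = B(k−1)f(k)/C(k) = -k*(k + 6)*(k**2 + 52*k + 127)/(20*(2*k**2 - 6*k - 27)).
Check: Δs_k = (2*k**2 - 6*k - 27)/(k**4 + 18*k**3 + 119*k**2 + 342*k + 360). ✓

s_k = \frac{k \left(- k^{2} - 52 k - 127\right)}{20 \left(k + 3\right) \left(k + 4\right) \left(k + 5\right)}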